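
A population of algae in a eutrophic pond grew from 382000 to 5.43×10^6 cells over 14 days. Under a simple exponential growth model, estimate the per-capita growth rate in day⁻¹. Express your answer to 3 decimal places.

From N(t) = N₀·e^(rt): e^(r·14) = 5.43×10^6/382000 = 14.215.
r·14 = ln(14.215) = 2.6543, so r = 2.6543/14 = 0.18959.

0.190 per day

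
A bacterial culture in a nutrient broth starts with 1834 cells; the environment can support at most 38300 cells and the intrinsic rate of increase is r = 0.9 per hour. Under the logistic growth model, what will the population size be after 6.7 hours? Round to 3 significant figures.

A = (K − N₀)/N₀ = (38300 − 1834)/1834 = 19.883.
N(t) = K/(1 + A·e^(−rt)) = 38300/(1 + 19.883×e^(−0.9×6.7)).
e^(−6.03) = 0.0024055; denominator = 1 + 19.883×0.0024055 = 1.0478.
N = 38300/1.0478 = 36551.8.

36600 cells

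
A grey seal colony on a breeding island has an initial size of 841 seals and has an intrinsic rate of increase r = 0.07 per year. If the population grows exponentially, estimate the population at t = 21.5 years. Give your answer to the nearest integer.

N(t) = N₀·e^(rt) = 841 × e^(0.07×21.5) = 841 × e^1.505.
e^1.505 ≈ 4.5042, so N ≈ 841 × 4.5042 = 3787.99.

3788 seals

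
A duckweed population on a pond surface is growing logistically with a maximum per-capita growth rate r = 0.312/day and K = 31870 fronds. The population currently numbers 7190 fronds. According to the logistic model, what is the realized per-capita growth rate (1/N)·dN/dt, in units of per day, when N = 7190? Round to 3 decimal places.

(1/N)·dN/dt = r(1 − N/K) = 0.312 × (1 − 7190/31870).
= 0.312 × 0.7744 = 0.24161.

0.242 per day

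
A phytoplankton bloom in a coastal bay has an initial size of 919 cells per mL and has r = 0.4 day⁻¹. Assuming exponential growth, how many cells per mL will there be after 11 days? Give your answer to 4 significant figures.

74850 cells per mL

N(t) = N₀·e^(rt) = 919 × e^(0.4×11) = 919 × e^4.4.
e^4.4 ≈ 81.451, so N ≈ 919 × 81.451 = 74853.3.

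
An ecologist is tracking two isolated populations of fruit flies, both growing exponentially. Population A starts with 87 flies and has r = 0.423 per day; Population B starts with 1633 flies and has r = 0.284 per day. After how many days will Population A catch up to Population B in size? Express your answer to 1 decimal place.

21.1 days

Set 87·e^(0.423t) = 1633·e^(0.284t).
e^((0.423 − 0.284)t) = 1633/87 → e^(0.139·t) = 18.77.
0.139·t = ln(18.77) = 2.9323, so t = 2.9323/0.139 = 21.095.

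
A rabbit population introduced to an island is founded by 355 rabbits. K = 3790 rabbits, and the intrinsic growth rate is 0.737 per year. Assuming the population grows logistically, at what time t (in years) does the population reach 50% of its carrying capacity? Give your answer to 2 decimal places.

3.08 years

A = (K − N₀)/N₀ = (3790 − 355)/355 = 9.6761.
Solve 3790/(1 + 9.6761·e^(−0.737t)) = 1895: 1 + 9.6761·e^(−0.737t) = 2, so e^(−0.737t) = 0.103348.
−0.737·t = ln(0.103348) = -2.2697, so t = 2.2697/0.737 = 3.0796.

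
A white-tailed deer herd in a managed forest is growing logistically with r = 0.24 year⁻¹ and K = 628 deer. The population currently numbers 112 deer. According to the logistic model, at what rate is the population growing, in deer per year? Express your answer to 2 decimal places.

22.09 deer per year

dN/dt = rN(1 − N/K) = 0.24 × 112 × (1 − 112/628).
1 − 112/628 = 0.82166; dN/dt = 0.24 × 112 × 0.82166 = 22.086.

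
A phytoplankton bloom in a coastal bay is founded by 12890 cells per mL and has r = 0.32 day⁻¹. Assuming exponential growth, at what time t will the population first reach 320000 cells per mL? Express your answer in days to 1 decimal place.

Set N₀·e^(rt) = 320000: e^(0.32·t) = 320000/12890 = 24.825.
0.32·t = ln(24.825) = 3.2119, so t = 3.2119/0.32 = 10.037.

10.0 days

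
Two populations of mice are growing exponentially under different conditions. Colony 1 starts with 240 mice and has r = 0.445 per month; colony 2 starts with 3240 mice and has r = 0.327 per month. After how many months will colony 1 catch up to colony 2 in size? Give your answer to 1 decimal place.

Set 240·e^(0.445t) = 3240·e^(0.327t).
e^((0.445 − 0.327)t) = 3240/240 → e^(0.118·t) = 13.5.
0.118·t = ln(13.5) = 2.6027, so t = 2.6027/0.118 = 22.057.

22.1 months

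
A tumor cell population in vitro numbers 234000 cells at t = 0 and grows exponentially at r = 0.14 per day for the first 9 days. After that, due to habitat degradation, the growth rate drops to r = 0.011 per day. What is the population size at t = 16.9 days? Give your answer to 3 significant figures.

Phase 1: N(9) = 234000·e^(0.14×9) = 234000·e^1.26 = 824949.
Phase 2 runs for 16.9 − 9 = 7.9 days at r = 0.011.
N(16.9) = 824949·e^(0.011×7.9) = 824949·e^0.0869 = 899844.

900000 cells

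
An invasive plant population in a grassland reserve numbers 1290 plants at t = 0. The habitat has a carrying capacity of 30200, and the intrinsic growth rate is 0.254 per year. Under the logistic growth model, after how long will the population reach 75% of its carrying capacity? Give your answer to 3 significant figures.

16.6 years

A = (K − N₀)/N₀ = (30200 − 1290)/1290 = 22.411.
Solve 30200/(1 + 22.411·e^(−0.254t)) = 22650: 1 + 22.411·e^(−0.254t) = 1.3333, so e^(−0.254t) = 0.0148737.
−0.254·t = ln(0.0148737) = -4.2082, so t = 4.2082/0.254 = 16.568.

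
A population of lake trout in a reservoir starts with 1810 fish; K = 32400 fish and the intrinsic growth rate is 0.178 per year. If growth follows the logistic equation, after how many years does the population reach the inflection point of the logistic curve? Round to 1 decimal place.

15.9 years

Logistic growth is fastest at N = K/2 = 16200.
A = (K − N₀)/N₀ = 16.901. Set K/(1 + A·e^(−rt)) = K/2 → A·e^(−rt) = 1.
e^(−0.178t) = 1/16.901 = 0.0591697, so t = ln(16.901)/0.178 = 2.8273/0.178 = 15.884.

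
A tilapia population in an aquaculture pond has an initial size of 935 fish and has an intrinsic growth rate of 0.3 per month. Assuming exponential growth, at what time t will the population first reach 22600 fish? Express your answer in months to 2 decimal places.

Set N₀·e^(rt) = 22600: e^(0.3·t) = 22600/935 = 24.171.
0.3·t = ln(24.171) = 3.1852, so t = 3.1852/0.3 = 10.617.

10.62 months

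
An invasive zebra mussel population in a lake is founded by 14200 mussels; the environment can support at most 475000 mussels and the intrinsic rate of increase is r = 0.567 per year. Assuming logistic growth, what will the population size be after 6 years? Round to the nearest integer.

A = (K − N₀)/N₀ = (475000 − 14200)/14200 = 32.451.
N(t) = K/(1 + A·e^(−rt)) = 475000/(1 + 32.451×e^(−0.567×6)).
e^(−3.402) = 0.033307; denominator = 1 + 32.451×0.033307 = 2.0808.
N = 475000/2.0808 = 228275.

228275 mussels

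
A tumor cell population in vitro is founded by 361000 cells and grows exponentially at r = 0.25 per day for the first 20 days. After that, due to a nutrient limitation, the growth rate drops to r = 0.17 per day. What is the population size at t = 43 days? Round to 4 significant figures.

2673000000 cells

Phase 1: N(20) = 361000·e^(0.25×20) = 361000·e^5 = 5.357715×10^7.
Phase 2 runs for 43 − 20 = 23 days at r = 0.17.
N(43) = 5.357715×10^7·e^(0.17×23) = 5.357715×10^7·e^3.91 = 2.673444×10^9.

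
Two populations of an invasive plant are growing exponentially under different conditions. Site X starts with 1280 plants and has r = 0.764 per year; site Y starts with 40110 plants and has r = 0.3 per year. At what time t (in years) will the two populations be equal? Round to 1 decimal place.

Set 1280·e^(0.764t) = 40110·e^(0.3t).
e^((0.764 − 0.3)t) = 40110/1280 → e^(0.464·t) = 31.336.
0.464·t = ln(31.336) = 3.4448, so t = 3.4448/0.464 = 7.4241.

7.4 years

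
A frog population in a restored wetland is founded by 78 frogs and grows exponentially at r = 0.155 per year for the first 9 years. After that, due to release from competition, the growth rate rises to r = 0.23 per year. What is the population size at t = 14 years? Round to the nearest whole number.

994 frogs

Phase 1: N(9) = 78·e^(0.155×9) = 78·e^1.395 = 314.728.
Phase 2 runs for 14 − 9 = 5 years at r = 0.23.
N(14) = 314.728·e^(0.23×5) = 314.728·e^1.15 = 993.972.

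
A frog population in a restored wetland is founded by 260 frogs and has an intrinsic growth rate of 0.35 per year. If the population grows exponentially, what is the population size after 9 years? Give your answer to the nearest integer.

N(t) = N₀·e^(rt) = 260 × e^(0.35×9) = 260 × e^3.15.
e^3.15 ≈ 23.336, so N ≈ 260 × 23.336 = 6067.38.

6067 frogs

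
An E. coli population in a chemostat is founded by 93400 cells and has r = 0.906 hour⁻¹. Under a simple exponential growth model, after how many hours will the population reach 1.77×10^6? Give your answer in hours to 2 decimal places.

3.25 hours

Set N₀·e^(rt) = 1.77×10^6: e^(0.906·t) = 1.77×10^6/93400 = 18.951.
0.906·t = ln(18.951) = 2.9418, so t = 2.9418/0.906 = 3.2471.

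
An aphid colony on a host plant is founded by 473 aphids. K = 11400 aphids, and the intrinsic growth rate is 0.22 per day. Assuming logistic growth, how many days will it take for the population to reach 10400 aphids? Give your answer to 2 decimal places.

A = (K − N₀)/N₀ = (11400 − 473)/473 = 23.101.
Solve 11400/(1 + 23.101·e^(−0.22t)) = 10400: 1 + 23.101·e^(−0.22t) = 1.0962, so e^(−0.22t) = 0.00416224.
−0.22·t = ln(0.00416224) = -5.4817, so t = 5.4817/0.22 = 24.917.

24.92 days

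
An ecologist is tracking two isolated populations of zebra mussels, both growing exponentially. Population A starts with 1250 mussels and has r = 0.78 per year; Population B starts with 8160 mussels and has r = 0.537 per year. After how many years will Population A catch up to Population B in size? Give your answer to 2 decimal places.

7.72 years

Set 1250·e^(0.78t) = 8160·e^(0.537t).
e^((0.78 − 0.537)t) = 8160/1250 → e^(0.243·t) = 6.528.
0.243·t = ln(6.528) = 1.8761, so t = 1.8761/0.243 = 7.7206.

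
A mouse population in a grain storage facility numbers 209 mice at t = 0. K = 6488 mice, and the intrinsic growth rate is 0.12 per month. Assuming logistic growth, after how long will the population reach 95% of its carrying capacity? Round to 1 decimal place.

A = (K − N₀)/N₀ = (6488 − 209)/209 = 30.043.
Solve 6488/(1 + 30.043·e^(−0.12t)) = 6163.6: 1 + 30.043·e^(−0.12t) = 1.0526, so e^(−0.12t) = 0.00175187.
−0.12·t = ln(0.00175187) = -6.3471, so t = 6.3471/0.12 = 52.892.

52.9 months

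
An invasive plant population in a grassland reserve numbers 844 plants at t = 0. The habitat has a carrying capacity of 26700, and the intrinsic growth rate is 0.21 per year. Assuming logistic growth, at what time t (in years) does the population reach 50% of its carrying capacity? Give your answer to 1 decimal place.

A = (K − N₀)/N₀ = (26700 − 844)/844 = 30.635.
Solve 26700/(1 + 30.635·e^(−0.21t)) = 13350: 1 + 30.635·e^(−0.21t) = 2, so e^(−0.21t) = 0.0326423.
−0.21·t = ln(0.0326423) = -3.4221, so t = 3.4221/0.21 = 16.296.

16.3 years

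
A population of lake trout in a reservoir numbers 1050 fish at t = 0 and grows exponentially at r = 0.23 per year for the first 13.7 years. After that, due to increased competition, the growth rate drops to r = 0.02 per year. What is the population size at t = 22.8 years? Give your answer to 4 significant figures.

29420 fish

Phase 1: N(13.7) = 1050·e^(0.23×13.7) = 1050·e^3.151 = 24527.4.
Phase 2 runs for 22.8 − 13.7 = 9.1 years at r = 0.02.
N(22.8) = 24527.4·e^(0.02×9.1) = 24527.4·e^0.182 = 29423.4.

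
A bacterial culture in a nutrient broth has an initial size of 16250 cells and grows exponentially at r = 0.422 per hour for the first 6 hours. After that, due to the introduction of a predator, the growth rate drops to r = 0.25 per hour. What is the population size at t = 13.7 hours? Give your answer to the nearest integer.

Phase 1: N(6) = 16250·e^(0.422×6) = 16250·e^2.532 = 204403.
Phase 2 runs for 13.7 − 6 = 7.7 hours at r = 0.25.
N(13.7) = 204403·e^(0.25×7.7) = 204403·e^1.925 = 1.401212×10^6.

1401212 cells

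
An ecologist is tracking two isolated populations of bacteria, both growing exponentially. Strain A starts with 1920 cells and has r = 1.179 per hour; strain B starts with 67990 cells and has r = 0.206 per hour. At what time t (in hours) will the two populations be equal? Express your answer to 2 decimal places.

3.67 hours

Set 1920·e^(1.179t) = 67990·e^(0.206t).
e^((1.179 − 0.206)t) = 67990/1920 → e^(0.973·t) = 35.411.
0.973·t = ln(35.411) = 3.567, so t = 3.567/0.973 = 3.666.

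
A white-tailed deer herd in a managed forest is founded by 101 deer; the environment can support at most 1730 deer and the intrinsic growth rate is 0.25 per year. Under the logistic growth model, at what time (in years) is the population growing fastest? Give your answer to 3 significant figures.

Logistic growth is fastest at N = K/2 = 865.
A = (K − N₀)/N₀ = 16.129. Set K/(1 + A·e^(−rt)) = K/2 → A·e^(−rt) = 1.
e^(−0.25t) = 1/16.129 = 0.0620012, so t = ln(16.129)/0.25 = 2.7806/0.25 = 11.122.

11.1 years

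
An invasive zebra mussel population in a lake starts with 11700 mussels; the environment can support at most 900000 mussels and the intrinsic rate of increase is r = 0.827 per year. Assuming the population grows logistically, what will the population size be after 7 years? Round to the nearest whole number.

A = (K − N₀)/N₀ = (900000 − 11700)/11700 = 75.923.
N(t) = K/(1 + A·e^(−rt)) = 900000/(1 + 75.923×e^(−0.827×7)).
e^(−5.789) = 0.003061; denominator = 1 + 75.923×0.003061 = 1.2324.
N = 900000/1.2324 = 730280.

730280 mussels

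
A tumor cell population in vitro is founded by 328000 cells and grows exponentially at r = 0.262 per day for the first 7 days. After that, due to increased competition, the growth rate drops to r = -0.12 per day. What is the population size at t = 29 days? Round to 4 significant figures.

146500 cells

Phase 1: N(7) = 328000·e^(0.262×7) = 328000·e^1.834 = 2.05291×10^6.
Phase 2 runs for 29 − 7 = 22 days at r = -0.12.
N(29) = 2.05291×10^6·e^(-0.12×22) = 2.05291×10^6·e^-2.64 = 146498.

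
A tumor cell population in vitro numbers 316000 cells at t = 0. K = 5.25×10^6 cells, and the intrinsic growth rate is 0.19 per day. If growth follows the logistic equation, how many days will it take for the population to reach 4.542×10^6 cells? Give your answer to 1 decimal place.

24.2 days

A = (K − N₀)/N₀ = (5.25×10^6 − 316000)/316000 = 15.614.
Solve 5.25×10^6/(1 + 15.614·e^(−0.19t)) = 4.542×10^6: 1 + 15.614·e^(−0.19t) = 1.1559, so e^(−0.19t) = 0.0099833.
−0.19·t = ln(0.0099833) = -4.6068, so t = 4.6068/0.19 = 24.247.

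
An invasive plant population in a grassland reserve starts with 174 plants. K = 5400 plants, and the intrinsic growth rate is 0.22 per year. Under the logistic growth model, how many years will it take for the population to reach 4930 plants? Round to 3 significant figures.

26.1 years

A = (K − N₀)/N₀ = (5400 − 174)/174 = 30.034.
Solve 5400/(1 + 30.034·e^(−0.22t)) = 4930: 1 + 30.034·e^(−0.22t) = 1.0953, so e^(−0.22t) = 0.00317417.
−0.22·t = ln(0.00317417) = -5.7527, so t = 5.7527/0.22 = 26.149.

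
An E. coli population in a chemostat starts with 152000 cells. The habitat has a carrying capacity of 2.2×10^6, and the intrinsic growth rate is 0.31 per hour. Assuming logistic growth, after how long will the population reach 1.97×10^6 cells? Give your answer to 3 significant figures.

15.3 hours

A = (K − N₀)/N₀ = (2.2×10^6 − 152000)/152000 = 13.474.
Solve 2.2×10^6/(1 + 13.474·e^(−0.31t)) = 1.97×10^6: 1 + 13.474·e^(−0.31t) = 1.1168, so e^(−0.31t) = 0.00866513.
−0.31·t = ln(0.00866513) = -4.7484, so t = 4.7484/0.31 = 15.318.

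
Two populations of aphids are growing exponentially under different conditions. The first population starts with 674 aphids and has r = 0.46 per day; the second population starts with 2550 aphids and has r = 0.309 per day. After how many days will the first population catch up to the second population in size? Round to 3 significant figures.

8.81 days

Set 674·e^(0.46t) = 2550·e^(0.309t).
e^((0.46 − 0.309)t) = 2550/674 → e^(0.151·t) = 3.7834.
0.151·t = ln(3.7834) = 1.3306, so t = 1.3306/0.151 = 8.812.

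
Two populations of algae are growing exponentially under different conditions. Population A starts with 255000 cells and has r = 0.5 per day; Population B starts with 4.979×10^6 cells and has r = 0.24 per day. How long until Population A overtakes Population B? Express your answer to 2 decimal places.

Set 255000·e^(0.5t) = 4.979×10^6·e^(0.24t).
e^((0.5 − 0.24)t) = 4.979×10^6/255000 → e^(0.26·t) = 19.525.
0.26·t = ln(19.525) = 2.9717, so t = 2.9717/0.26 = 11.43.

11.43 days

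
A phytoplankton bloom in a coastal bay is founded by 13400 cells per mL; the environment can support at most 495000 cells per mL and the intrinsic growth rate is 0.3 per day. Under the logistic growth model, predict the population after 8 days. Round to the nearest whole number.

A = (K − N₀)/N₀ = (495000 − 13400)/13400 = 35.94.
N(t) = K/(1 + A·e^(−rt)) = 495000/(1 + 35.94×e^(−0.3×8)).
e^(−2.4) = 0.090718; denominator = 1 + 35.94×0.090718 = 4.2604.
N = 495000/4.2604 = 116185.

116185 cells per mL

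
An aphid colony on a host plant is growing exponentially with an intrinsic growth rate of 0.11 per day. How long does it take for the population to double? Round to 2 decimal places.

Doubling time t_d = ln(2)/r = 0.6931/0.11 = 6.3013.

6.30 days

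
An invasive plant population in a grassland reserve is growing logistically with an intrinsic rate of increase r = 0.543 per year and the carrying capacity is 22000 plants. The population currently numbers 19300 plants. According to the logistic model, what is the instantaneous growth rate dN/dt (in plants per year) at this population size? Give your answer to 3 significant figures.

1290 plants per year

dN/dt = rN(1 − N/K) = 0.543 × 19300 × (1 − 19300/22000).
1 − 19300/22000 = 0.12273; dN/dt = 0.543 × 19300 × 0.12273 = 1286.2.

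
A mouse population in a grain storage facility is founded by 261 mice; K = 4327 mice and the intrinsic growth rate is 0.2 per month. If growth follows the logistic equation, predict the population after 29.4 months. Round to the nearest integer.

A = (K − N₀)/N₀ = (4327 − 261)/261 = 15.579.
N(t) = K/(1 + A·e^(−rt)) = 4327/(1 + 15.579×e^(−0.2×29.4)).
e^(−5.88) = 0.0027948; denominator = 1 + 15.579×0.0027948 = 1.0435.
N = 4327/1.0435 = 4146.47.

4146 mice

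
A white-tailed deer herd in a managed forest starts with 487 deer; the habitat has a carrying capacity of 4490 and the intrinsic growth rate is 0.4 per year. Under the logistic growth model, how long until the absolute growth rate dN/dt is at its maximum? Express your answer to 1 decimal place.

5.3 years

Logistic growth is fastest at N = K/2 = 2245.
A = (K − N₀)/N₀ = 8.2197. Set K/(1 + A·e^(−rt)) = K/2 → A·e^(−rt) = 1.
e^(−0.4t) = 1/8.2197 = 0.121659, so t = ln(8.2197)/0.4 = 2.1065/0.4 = 5.2663.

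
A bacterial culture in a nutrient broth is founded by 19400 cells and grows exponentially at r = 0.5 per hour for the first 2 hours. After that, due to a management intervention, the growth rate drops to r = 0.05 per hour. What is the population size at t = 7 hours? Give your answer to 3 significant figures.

67700 cells

Phase 1: N(2) = 19400·e^(0.5×2) = 19400·e^1 = 52734.7.
Phase 2 runs for 7 − 2 = 5 hours at r = 0.05.
N(7) = 52734.7·e^(0.05×5) = 52734.7·e^0.25 = 67712.7.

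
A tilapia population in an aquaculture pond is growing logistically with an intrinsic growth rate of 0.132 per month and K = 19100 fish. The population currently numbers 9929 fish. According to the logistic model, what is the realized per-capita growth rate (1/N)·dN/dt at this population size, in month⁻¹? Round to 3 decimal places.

(1/N)·dN/dt = r(1 − N/K) = 0.132 × (1 − 9929/19100).
= 0.132 × 0.48016 = 0.063381.

0.063 per month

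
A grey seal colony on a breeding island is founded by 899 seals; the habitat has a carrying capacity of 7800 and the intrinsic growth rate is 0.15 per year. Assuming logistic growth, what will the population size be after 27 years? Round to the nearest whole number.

A = (K − N₀)/N₀ = (7800 − 899)/899 = 7.6763.
N(t) = K/(1 + A·e^(−rt)) = 7800/(1 + 7.6763×e^(−0.15×27)).
e^(−4.05) = 0.017422; denominator = 1 + 7.6763×0.017422 = 1.1337.
N = 7800/1.1337 = 6879.89.

6880 seals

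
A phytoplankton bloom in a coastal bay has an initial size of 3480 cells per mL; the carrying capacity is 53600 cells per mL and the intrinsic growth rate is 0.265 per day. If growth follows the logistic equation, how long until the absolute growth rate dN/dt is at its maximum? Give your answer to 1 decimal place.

Logistic growth is fastest at N = K/2 = 26800.
A = (K − N₀)/N₀ = 14.402. Set K/(1 + A·e^(−rt)) = K/2 → A·e^(−rt) = 1.
e^(−0.265t) = 1/14.402 = 0.0694334, so t = ln(14.402)/0.265 = 2.6674/0.265 = 10.066.

10.1 days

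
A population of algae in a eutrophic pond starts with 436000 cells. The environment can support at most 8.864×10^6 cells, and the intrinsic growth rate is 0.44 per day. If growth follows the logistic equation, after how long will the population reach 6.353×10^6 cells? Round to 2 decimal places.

8.84 days

A = (K − N₀)/N₀ = (8.864×10^6 − 436000)/436000 = 19.33.
Solve 8.864×10^6/(1 + 19.33·e^(−0.44t)) = 6.353×10^6: 1 + 19.33·e^(−0.44t) = 1.3952, so e^(−0.44t) = 0.020447.
−0.44·t = ln(0.020447) = -3.8899, so t = 3.8899/0.44 = 8.8407.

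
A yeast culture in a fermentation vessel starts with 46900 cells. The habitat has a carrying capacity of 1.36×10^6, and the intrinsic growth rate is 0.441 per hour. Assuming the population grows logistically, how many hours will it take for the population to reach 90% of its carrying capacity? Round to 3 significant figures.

12.5 hours

A = (K − N₀)/N₀ = (1.36×10^6 − 46900)/46900 = 27.998.
Solve 1.36×10^6/(1 + 27.998·e^(−0.441t)) = 1.224×10^6: 1 + 27.998·e^(−0.441t) = 1.1111, so e^(−0.441t) = 0.00396856.
−0.441·t = ln(0.00396856) = -5.5294, so t = 5.5294/0.441 = 12.538.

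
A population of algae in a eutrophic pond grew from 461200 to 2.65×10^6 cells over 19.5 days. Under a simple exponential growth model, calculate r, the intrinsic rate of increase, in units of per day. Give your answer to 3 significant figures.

0.0897 per day

From N(t) = N₀·e^(rt): e^(r·19.5) = 2.65×10^6/461200 = 5.7459.
r·19.5 = ln(5.7459) = 1.7485, so r = 1.7485/19.5 = 0.089666.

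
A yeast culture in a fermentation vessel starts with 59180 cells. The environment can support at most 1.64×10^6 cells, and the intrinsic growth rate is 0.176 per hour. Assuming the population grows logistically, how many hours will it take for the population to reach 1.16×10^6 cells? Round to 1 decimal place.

23.7 hours

A = (K − N₀)/N₀ = (1.64×10^6 − 59180)/59180 = 26.712.
Solve 1.64×10^6/(1 + 26.712·e^(−0.176t)) = 1.16×10^6: 1 + 26.712·e^(−0.176t) = 1.4138, so e^(−0.176t) = 0.0154909.
−0.176·t = ln(0.0154909) = -4.1675, so t = 4.1675/0.176 = 23.679.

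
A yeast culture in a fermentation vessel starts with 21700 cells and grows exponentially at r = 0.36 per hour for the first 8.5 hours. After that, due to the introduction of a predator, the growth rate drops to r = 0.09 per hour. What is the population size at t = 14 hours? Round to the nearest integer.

759236 cells

Phase 1: N(8.5) = 21700·e^(0.36×8.5) = 21700·e^3.06 = 462808.
Phase 2 runs for 14 − 8.5 = 5.5 hours at r = 0.09.
N(14) = 462808·e^(0.09×5.5) = 462808·e^0.495 = 759236.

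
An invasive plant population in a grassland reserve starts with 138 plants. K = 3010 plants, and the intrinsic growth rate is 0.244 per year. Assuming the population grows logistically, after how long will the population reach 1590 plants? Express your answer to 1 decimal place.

A = (K − N₀)/N₀ = (3010 − 138)/138 = 20.812.
Solve 3010/(1 + 20.812·e^(−0.244t)) = 1590: 1 + 20.812·e^(−0.244t) = 1.8931, so e^(−0.244t) = 0.0429127.
−0.244·t = ln(0.0429127) = -3.1486, so t = 3.1486/0.244 = 12.904.

12.9 years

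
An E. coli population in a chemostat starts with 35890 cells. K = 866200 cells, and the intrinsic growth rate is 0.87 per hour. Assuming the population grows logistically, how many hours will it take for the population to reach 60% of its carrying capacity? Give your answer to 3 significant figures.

4.08 hours

A = (K − N₀)/N₀ = (866200 − 35890)/35890 = 23.135.
Solve 866200/(1 + 23.135·e^(−0.87t)) = 519720: 1 + 23.135·e^(−0.87t) = 1.6667, so e^(−0.87t) = 0.0288165.
−0.87·t = ln(0.0288165) = -3.5468, so t = 3.5468/0.87 = 4.0768.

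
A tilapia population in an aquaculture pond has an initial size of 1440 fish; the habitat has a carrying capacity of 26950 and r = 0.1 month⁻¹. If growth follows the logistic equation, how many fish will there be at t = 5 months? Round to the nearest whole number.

2295 fish

A = (K − N₀)/N₀ = (26950 − 1440)/1440 = 17.715.
N(t) = K/(1 + A·e^(−rt)) = 26950/(1 + 17.715×e^(−0.1×5)).
e^(−0.5) = 0.60653; denominator = 1 + 17.715×0.60653 = 11.745.
N = 26950/11.745 = 2294.62.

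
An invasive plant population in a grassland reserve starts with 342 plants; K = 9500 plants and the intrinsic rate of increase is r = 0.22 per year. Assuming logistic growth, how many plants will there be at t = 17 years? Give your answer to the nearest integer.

A = (K − N₀)/N₀ = (9500 − 342)/342 = 26.778.
N(t) = K/(1 + A·e^(−rt)) = 9500/(1 + 26.778×e^(−0.22×17)).
e^(−3.74) = 0.023754; denominator = 1 + 26.778×0.023754 = 1.6361.
N = 9500/1.6361 = 5806.55.

5807 plants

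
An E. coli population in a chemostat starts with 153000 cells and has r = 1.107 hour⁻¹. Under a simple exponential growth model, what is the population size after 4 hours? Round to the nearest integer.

N(t) = N₀·e^(rt) = 153000 × e^(1.107×4) = 153000 × e^4.428.
e^4.428 ≈ 83.764, so N ≈ 153000 × 83.764 = 1.281585×10^7.

12815849 cells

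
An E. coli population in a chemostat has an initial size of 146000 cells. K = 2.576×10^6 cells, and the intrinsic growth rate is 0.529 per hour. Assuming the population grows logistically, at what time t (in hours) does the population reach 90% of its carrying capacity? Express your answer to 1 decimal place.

A = (K − N₀)/N₀ = (2.576×10^6 − 146000)/146000 = 16.644.
Solve 2.576×10^6/(1 + 16.644·e^(−0.529t)) = 2.3184×10^6: 1 + 16.644·e^(−0.529t) = 1.1111, so e^(−0.529t) = 0.00667581.
−0.529·t = ln(0.00667581) = -5.0093, so t = 5.0093/0.529 = 9.4693.

9.5 hours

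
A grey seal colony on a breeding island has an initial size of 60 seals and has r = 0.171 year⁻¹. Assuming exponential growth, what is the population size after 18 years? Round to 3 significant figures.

N(t) = N₀·e^(rt) = 60 × e^(0.171×18) = 60 × e^3.078.
e^3.078 ≈ 21.715, so N ≈ 60 × 21.715 = 1302.9.

1300 seals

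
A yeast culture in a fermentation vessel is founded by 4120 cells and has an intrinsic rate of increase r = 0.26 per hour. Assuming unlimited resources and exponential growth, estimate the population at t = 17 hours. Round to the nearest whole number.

342357 cells

N(t) = N₀·e^(rt) = 4120 × e^(0.26×17) = 4120 × e^4.42.
e^4.42 ≈ 83.096, so N ≈ 4120 × 83.096 = 342357.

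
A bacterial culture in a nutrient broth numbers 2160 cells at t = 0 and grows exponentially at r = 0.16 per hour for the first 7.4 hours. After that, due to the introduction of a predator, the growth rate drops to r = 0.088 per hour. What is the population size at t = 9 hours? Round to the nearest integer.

8125 cells

Phase 1: N(7.4) = 2160·e^(0.16×7.4) = 2160·e^1.184 = 7057.62.
Phase 2 runs for 9 − 7.4 = 1.6 hours at r = 0.088.
N(9) = 7057.62·e^(0.088×1.6) = 7057.62·e^0.1408 = 8124.7.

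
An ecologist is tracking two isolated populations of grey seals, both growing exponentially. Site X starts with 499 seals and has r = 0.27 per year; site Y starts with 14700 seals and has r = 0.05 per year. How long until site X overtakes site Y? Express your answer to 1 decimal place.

Set 499·e^(0.27t) = 14700·e^(0.05t).
e^((0.27 − 0.05)t) = 14700/499 → e^(0.22·t) = 29.459.
0.22·t = ln(29.459) = 3.383, so t = 3.383/0.22 = 15.377.

15.4 years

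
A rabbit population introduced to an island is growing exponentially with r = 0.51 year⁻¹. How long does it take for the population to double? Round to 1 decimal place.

Doubling time t_d = ln(2)/r = 0.6931/0.51 = 1.3591.

1.4 years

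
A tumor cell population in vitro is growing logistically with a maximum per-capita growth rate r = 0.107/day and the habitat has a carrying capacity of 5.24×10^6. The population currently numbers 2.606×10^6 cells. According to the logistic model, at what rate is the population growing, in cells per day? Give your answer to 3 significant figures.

dN/dt = rN(1 − N/K) = 0.107 × 2.606×10^6 × (1 − 2.606×10^6/5.24×10^6).
1 − 2.606×10^6/5.24×10^6 = 0.50267; dN/dt = 0.107 × 2.606×10^6 × 0.50267 = 1.40166×10^5.

140000 cells per day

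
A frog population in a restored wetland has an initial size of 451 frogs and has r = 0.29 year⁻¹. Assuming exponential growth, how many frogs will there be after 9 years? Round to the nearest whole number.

N(t) = N₀·e^(rt) = 451 × e^(0.29×9) = 451 × e^2.61.
e^2.61 ≈ 13.599, so N ≈ 451 × 13.599 = 6133.17.

6133 frogs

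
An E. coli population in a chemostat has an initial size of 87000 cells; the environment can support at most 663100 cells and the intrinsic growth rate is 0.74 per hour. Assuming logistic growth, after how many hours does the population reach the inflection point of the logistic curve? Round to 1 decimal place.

Logistic growth is fastest at N = K/2 = 331550.
A = (K − N₀)/N₀ = 6.6218. Set K/(1 + A·e^(−rt)) = K/2 → A·e^(−rt) = 1.
e^(−0.74t) = 1/6.6218 = 0.151015, so t = ln(6.6218)/0.74 = 1.8904/0.74 = 2.5546.

2.6 hours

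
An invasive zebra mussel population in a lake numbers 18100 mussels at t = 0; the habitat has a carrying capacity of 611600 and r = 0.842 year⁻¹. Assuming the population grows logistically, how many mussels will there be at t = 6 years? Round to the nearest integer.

A = (K − N₀)/N₀ = (611600 − 18100)/18100 = 32.79.
N(t) = K/(1 + A·e^(−rt)) = 611600/(1 + 32.79×e^(−0.842×6)).
e^(−5.052) = 0.0063965; denominator = 1 + 32.79×0.0063965 = 1.2097.
N = 611600/1.2097 = 505562.

505562 mussels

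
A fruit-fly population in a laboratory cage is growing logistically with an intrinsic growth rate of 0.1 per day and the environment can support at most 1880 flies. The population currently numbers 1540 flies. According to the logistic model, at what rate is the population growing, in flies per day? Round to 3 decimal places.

dN/dt = rN(1 − N/K) = 0.1 × 1540 × (1 − 1540/1880).
1 − 1540/1880 = 0.18085; dN/dt = 0.1 × 1540 × 0.18085 = 27.851.

27.851 flies per day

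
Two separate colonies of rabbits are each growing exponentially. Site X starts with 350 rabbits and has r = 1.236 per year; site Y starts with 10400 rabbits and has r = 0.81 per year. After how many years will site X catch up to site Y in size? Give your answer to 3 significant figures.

Set 350·e^(1.236t) = 10400·e^(0.81t).
e^((1.236 − 0.81)t) = 10400/350 → e^(0.426·t) = 29.714.
0.426·t = ln(29.714) = 3.3916, so t = 3.3916/0.426 = 7.9616.

7.96 years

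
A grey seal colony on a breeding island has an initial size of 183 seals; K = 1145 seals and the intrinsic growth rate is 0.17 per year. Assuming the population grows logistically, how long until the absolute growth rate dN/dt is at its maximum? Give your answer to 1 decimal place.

9.8 years

Logistic growth is fastest at N = K/2 = 572.5.
A = (K − N₀)/N₀ = 5.2568. Set K/(1 + A·e^(−rt)) = K/2 → A·e^(−rt) = 1.
e^(−0.17t) = 1/5.2568 = 0.190229, so t = ln(5.2568)/0.17 = 1.6595/0.17 = 9.7619.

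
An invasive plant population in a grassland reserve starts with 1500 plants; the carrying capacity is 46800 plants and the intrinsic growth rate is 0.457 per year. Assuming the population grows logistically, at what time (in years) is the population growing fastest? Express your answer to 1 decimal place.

7.5 years

Logistic growth is fastest at N = K/2 = 23400.
A = (K − N₀)/N₀ = 30.2. Set K/(1 + A·e^(−rt)) = K/2 → A·e^(−rt) = 1.
e^(−0.457t) = 1/30.2 = 0.0331126, so t = ln(30.2)/0.457 = 3.4078/0.457 = 7.457.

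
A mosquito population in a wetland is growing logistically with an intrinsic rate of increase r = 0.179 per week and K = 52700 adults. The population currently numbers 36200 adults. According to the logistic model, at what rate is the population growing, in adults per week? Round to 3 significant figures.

dN/dt = rN(1 − N/K) = 0.179 × 36200 × (1 − 36200/52700).
1 − 36200/52700 = 0.31309; dN/dt = 0.179 × 36200 × 0.31309 = 2028.8.

2030 adults per week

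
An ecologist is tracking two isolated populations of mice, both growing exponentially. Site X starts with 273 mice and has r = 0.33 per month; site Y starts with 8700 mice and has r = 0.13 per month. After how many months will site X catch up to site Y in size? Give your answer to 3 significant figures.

17.3 months

Set 273·e^(0.33t) = 8700·e^(0.13t).
e^((0.33 − 0.13)t) = 8700/273 → e^(0.2·t) = 31.868.
0.2·t = ln(31.868) = 3.4616, so t = 3.4616/0.2 = 17.308.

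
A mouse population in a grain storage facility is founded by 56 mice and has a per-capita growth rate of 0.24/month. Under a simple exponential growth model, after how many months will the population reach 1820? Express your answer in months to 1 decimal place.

14.5 months

Set N₀·e^(rt) = 1820: e^(0.24·t) = 1820/56 = 32.5.
0.24·t = ln(32.5) = 3.4812, so t = 3.4812/0.24 = 14.505.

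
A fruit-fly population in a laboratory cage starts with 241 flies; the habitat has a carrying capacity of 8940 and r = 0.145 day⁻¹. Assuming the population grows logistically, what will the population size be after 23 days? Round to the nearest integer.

3912 flies

A = (K − N₀)/N₀ = (8940 − 241)/241 = 36.095.
N(t) = K/(1 + A·e^(−rt)) = 8940/(1 + 36.095×e^(−0.145×23)).
e^(−3.335) = 0.035615; denominator = 1 + 36.095×0.035615 = 2.2855.
N = 8940/2.2855 = 3911.58.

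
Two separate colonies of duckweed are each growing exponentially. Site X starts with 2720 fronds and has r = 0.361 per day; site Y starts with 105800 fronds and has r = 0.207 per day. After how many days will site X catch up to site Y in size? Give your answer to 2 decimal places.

Set 2720·e^(0.361t) = 105800·e^(0.207t).
e^((0.361 − 0.207)t) = 105800/2720 → e^(0.154·t) = 38.897.
0.154·t = ln(38.897) = 3.6609, so t = 3.6609/0.154 = 23.772.

23.77 days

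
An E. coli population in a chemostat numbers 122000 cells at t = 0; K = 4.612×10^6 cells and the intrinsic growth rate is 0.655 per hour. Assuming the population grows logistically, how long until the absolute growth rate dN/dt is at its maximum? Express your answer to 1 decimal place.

5.5 hours

Logistic growth is fastest at N = K/2 = 2.306×10^6.
A = (K − N₀)/N₀ = 36.803. Set K/(1 + A·e^(−rt)) = K/2 → A·e^(−rt) = 1.
e^(−0.655t) = 1/36.803 = 0.0271715, so t = ln(36.803)/0.655 = 3.6056/0.655 = 5.5047.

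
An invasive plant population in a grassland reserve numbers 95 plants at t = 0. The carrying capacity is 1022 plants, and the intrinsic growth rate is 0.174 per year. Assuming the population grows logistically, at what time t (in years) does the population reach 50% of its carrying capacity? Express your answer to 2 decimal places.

A = (K − N₀)/N₀ = (1022 − 95)/95 = 9.7579.
Solve 1022/(1 + 9.7579·e^(−0.174t)) = 511: 1 + 9.7579·e^(−0.174t) = 2, so e^(−0.174t) = 0.102481.
−0.174·t = ln(0.102481) = -2.2781, so t = 2.2781/0.174 = 13.092.

13.09 years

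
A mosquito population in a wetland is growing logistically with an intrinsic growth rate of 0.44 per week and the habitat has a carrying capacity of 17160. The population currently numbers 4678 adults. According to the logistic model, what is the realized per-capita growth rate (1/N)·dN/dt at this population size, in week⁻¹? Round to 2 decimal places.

(1/N)·dN/dt = r(1 − N/K) = 0.44 × (1 − 4678/17160).
= 0.44 × 0.72739 = 0.32005.

0.32 per week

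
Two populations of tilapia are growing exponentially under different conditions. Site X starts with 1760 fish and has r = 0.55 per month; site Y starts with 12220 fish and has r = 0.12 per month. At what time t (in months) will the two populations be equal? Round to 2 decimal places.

Set 1760·e^(0.55t) = 12220·e^(0.12t).
e^((0.55 − 0.12)t) = 12220/1760 → e^(0.43·t) = 6.9432.
0.43·t = ln(6.9432) = 1.9378, so t = 1.9378/0.43 = 4.5064.

4.51 months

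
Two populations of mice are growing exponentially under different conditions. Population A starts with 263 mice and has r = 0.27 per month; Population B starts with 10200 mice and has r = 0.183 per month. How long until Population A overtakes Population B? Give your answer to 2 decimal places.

Set 263·e^(0.27t) = 10200·e^(0.183t).
e^((0.27 − 0.183)t) = 10200/263 → e^(0.087·t) = 38.783.
0.087·t = ln(38.783) = 3.658, so t = 3.658/0.087 = 42.046.

42.05 months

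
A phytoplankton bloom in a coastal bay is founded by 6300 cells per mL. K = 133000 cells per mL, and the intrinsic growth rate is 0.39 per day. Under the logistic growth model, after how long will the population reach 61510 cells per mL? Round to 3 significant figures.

A = (K − N₀)/N₀ = (133000 − 6300)/6300 = 20.111.
Solve 133000/(1 + 20.111·e^(−0.39t)) = 61510: 1 + 20.111·e^(−0.39t) = 2.1623, so e^(−0.39t) = 0.0577914.
−0.39·t = ln(0.0577914) = -2.8509, so t = 2.8509/0.39 = 7.31.

7.31 days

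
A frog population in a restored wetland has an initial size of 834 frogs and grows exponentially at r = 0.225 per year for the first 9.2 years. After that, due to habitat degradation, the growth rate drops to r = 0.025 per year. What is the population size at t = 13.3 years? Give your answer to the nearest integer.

Phase 1: N(9.2) = 834·e^(0.225×9.2) = 834·e^2.07 = 6609.3.
Phase 2 runs for 13.3 − 9.2 = 4.1 years at r = 0.025.
N(13.3) = 6609.3·e^(0.025×4.1) = 6609.3·e^0.1025 = 7322.69.

7323 frogs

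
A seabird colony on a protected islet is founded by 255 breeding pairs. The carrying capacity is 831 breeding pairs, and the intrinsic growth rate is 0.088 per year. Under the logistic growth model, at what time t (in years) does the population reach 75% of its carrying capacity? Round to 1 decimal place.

A = (K − N₀)/N₀ = (831 − 255)/255 = 2.2588.
Solve 831/(1 + 2.2588·e^(−0.088t)) = 623.25: 1 + 2.2588·e^(−0.088t) = 1.3333, so e^(−0.088t) = 0.147569.
−0.088·t = ln(0.147569) = -1.9135, so t = 1.9135/0.088 = 21.744.

21.7 years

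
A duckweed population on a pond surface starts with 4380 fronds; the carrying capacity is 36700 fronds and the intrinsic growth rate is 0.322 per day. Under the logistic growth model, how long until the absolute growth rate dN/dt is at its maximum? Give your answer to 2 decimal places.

Logistic growth is fastest at N = K/2 = 18350.
A = (K − N₀)/N₀ = 7.379. Set K/(1 + A·e^(−rt)) = K/2 → A·e^(−rt) = 1.
e^(−0.322t) = 1/7.379 = 0.13552, so t = ln(7.379)/0.322 = 1.9986/0.322 = 6.2069.

6.21 days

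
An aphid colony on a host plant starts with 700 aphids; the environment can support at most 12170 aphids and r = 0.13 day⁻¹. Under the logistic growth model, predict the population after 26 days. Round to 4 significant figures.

A = (K − N₀)/N₀ = (12170 − 700)/700 = 16.386.
N(t) = K/(1 + A·e^(−rt)) = 12170/(1 + 16.386×e^(−0.13×26)).
e^(−3.38) = 0.034047; denominator = 1 + 16.386×0.034047 = 1.5579.
N = 12170/1.5579 = 7811.84.

7812 aphids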